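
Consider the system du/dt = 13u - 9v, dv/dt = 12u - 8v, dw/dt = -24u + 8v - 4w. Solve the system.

Coefficient matrix A = [[13, -9, 0], [12, -8, 0], [-24, 8, -4]].
det(A - λI) = 0 gives eigenvalues λ = 1, 4, -4.
For λ=1: eigenvector (3,4,-8).
For λ=4: eigenvector (-1,-1,2).
For λ=-4: eigenvector (0,0,1).
General solution: C_1e^(t)(3,4,-8) + C_2e^(4t)(-1,-1,2) + C_3e^(-4t)(0,0,1).

u(t) = 3C_1e^(t) - C_2e^(4t), v(t) = 4C_1e^(t) - C_2e^(4t), w(t) = -8C_1e^(t) + 2C_2e^(4t) + C_3e^(-4t)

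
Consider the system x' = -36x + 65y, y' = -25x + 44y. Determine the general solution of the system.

x(t) = -2c_1e^(4t)sin(5t) - 3c_1e^(4t)cos(5t) - 3c_2e^(4t)sin(5t) + 2c_2e^(4t)cos(5t), y(t) = -c_1e^(4t)sin(5t) - 2c_1e^(4t)cos(5t) - 2c_2e^(4t)sin(5t) + c_2e^(4t)cos(5t)

Coefficient matrix A = [[-36, 65], [-25, 44]].
Characteristic polynomial det(A - λI) = λ^2 - 8λ + 41 = 0.
Eigenvalues λ = 4 ± 5i (complex conjugate pair).
For λ=4+5i: an eigenvector is (-3,-2) - i(-2,-1) = (-3 + 2i, -2 + i).
A real fundamental pair from Re and Im of e^((4+5i)t)v: X_1 = e^(4t)(cos(5t)·(-3,-2) + sin(5t)·(-2,-1)), X_2 = e^(4t)(sin(5t)·(-3,-2) - cos(5t)·(-2,-1)).
General solution: c_1X_1 + c_2X_2.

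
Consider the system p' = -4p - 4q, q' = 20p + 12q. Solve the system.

Coefficient matrix A = [[-4, -4], [20, 12]].
Characteristic polynomial det(A - λI) = λ^2 - 8λ + 32 = 0.
Eigenvalues λ = 4 ± 4i (complex conjugate pair).
For λ=4+4i: an eigenvector is (0,1) - i(-1,2) = (0 + i, 1 - 2i).
A real fundamental pair from Re and Im of e^((4+4i)t)v: X_1 = e^(4t)(cos(4t)·(0,1) + sin(4t)·(-1,2)), X_2 = e^(4t)(sin(4t)·(0,1) - cos(4t)·(-1,2)).
General solution: C_1X_1 + C_2X_2.

p(t) = -C_1e^(4t)sin(4t) + C_2e^(4t)cos(4t), q(t) = 2C_1e^(4t)sin(4t) + C_1e^(4t)cos(4t) + C_2e^(4t)sin(4t) - 2C_2e^(4t)cos(4t)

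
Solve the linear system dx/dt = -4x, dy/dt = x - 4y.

x(t) = -C_2e^(-4t), y(t) = -C_1e^(-4t) - C_2te^(-4t) + 3C_2e^(-4t)

Coefficient matrix A = [[-4, 0], [1, -4]].
Characteristic polynomial det(A - λI) = λ^2 + 8λ + 16 = 0.
Single eigenvalue λ = -4 with algebraic multiplicity 2.
Eigenvector v = (0,-1); generalized eigenvector w with (A-λI)w=v is (-1,3).
General solution: e^(-4t)[C_1·v + C_2·(t·v + w)].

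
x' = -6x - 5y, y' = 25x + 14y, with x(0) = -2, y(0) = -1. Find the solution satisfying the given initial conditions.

x(t) = 5e^(4t)sin(5t) - 2e^(4t)cos(5t), y(t) = -12e^(4t)sin(5t) - e^(4t)cos(5t)

Coefficient matrix A = [[-6, -5], [25, 14]].
Characteristic polynomial det(A - λI) = λ^2 - 8λ + 41 = 0.
Eigenvalues λ = 4 ± 5i (complex conjugate pair).
For λ=4+5i: an eigenvector is (0,1) - i(-1,2) = (0 + i, 1 - 2i).
A real fundamental pair from Re and Im of e^((4+5i)t)v: X_1 = e^(4t)(cos(5t)·(0,1) + sin(5t)·(-1,2)), X_2 = e^(4t)(sin(5t)·(0,1) - cos(5t)·(-1,2)).
General solution: c_1X_1 + c_2X_2.
Applying x(0)=-2, y(0)=-1 gives c_1=-5, c_2=-2.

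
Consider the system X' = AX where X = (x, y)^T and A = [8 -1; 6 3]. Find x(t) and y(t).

Coefficient matrix A = [[8, -1], [6, 3]].
Characteristic polynomial det(A - λI) = λ^2 - 11λ + 30 = 0.
Eigenvalues λ = 5, 6.
For λ=5: (A-λI) row 1 is [3, -1], so an eigenvector is (-1, -3).
For λ=6: (A-λI) row 1 is [2, -1], so an eigenvector is (1, 2).
General solution: C_1e^(5t)(-1,-3) + C_2e^(6t)(1,2).

x(t) = -C_1e^(5t) + C_2e^(6t), y(t) = -3C_1e^(5t) + 2C_2e^(6t)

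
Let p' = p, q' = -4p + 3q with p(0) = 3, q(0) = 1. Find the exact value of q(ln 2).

A = [[1,0],[-4,3]]; eigenvalues λ = 3, 1.
Eigenvectors: (0,1) for λ=3, (1,2) for λ=1.
From the initial condition, c_1 = -5, c_2 = 3.
q(ln 2) = (-5)(2^3)(1) + (3)(2^1)(2) = -28.

-28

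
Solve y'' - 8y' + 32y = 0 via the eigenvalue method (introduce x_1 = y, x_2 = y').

y(t) = C_1e^(4t)cos(4t) + C_2e^(4t)sin(4t)

Let x_1 = y, x_2 = y'. Then x_1' = x_2 and x_2' = -32x_1 + 8x_2.
A = [[0,1],[-32,8]]; det(A-λI) = λ^2 - 8λ + 32.
Eigenvalues λ = 4 ± 4i.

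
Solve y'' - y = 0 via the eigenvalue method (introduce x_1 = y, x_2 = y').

y(t) = K_1e^(t) + K_2e^(-t)

Let x_1 = y, x_2 = y'. Then x_1' = x_2 and x_2' = x_1.
A = [[0,1],[1,0]]; det(A-λI) = λ^2 - 1.
Eigenvalues λ = 1, -1 with eigenvectors (1,1), (1,-1).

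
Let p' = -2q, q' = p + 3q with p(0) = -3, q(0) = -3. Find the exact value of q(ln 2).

A = [[0,-2],[1,3]]; eigenvalues λ = 2, 1.
Eigenvectors: (-1,1) for λ=2, (-2,1) for λ=1.
From the initial condition, c_1 = -9, c_2 = 6.
q(ln 2) = (-9)(2^2)(1) + (6)(2^1)(1) = -24.

-24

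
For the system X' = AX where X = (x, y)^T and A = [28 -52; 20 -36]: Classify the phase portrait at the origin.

A = [[28,-52],[20,-36]]; det(A-λI) = λ^2 + 8λ + 32.
λ = -4 ± 4i: negative real part.

stable spiral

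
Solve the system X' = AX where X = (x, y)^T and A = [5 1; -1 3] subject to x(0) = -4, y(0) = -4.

Coefficient matrix A = [[5, 1], [-1, 3]].
Characteristic polynomial det(A - λI) = λ^2 - 8λ + 16 = 0.
Single eigenvalue λ = 4 with algebraic multiplicity 2.
Eigenvector v = (-1,1); generalized eigenvector w with (A-λI)w=v is (-2,1).
General solution: e^(4t)[C_1·v + C_2·(t·v + w)].
Applying x(0)=-4, y(0)=-4 gives C_1=-12, C_2=8.

x(t) = -8te^(4t) - 4e^(4t), y(t) = 8te^(4t) - 4e^(4t)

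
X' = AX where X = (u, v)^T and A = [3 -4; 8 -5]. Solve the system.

u(t) = c_1e^(-t)sin(4t) - c_2e^(-t)cos(4t), v(t) = c_1e^(-t)sin(4t) - c_1e^(-t)cos(4t) - c_2e^(-t)sin(4t) - c_2e^(-t)cos(4t)

Coefficient matrix A = [[3, -4], [8, -5]].
Characteristic polynomial det(A - λI) = λ^2 + 2λ + 17 = 0.
Eigenvalues λ = -1 ± 4i (complex conjugate pair).
For λ=-1+4i: an eigenvector is (0,-1) - i(1,1) = (0 - i, -1 - i).
A real fundamental pair from Re and Im of e^((-1+4i)t)v: X_1 = e^(-t)(cos(4t)·(0,-1) + sin(4t)·(1,1)), X_2 = e^(-t)(sin(4t)·(0,-1) - cos(4t)·(1,1)).
General solution: c_1X_1 + c_2X_2.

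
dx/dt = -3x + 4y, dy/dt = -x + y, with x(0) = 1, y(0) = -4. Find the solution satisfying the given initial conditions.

Coefficient matrix A = [[-3, 4], [-1, 1]].
Characteristic polynomial det(A - λI) = λ^2 + 2λ + 1 = 0.
Single eigenvalue λ = -1 with algebraic multiplicity 2.
Eigenvector v = (-2,-1); generalized eigenvector w with (A-λI)w=v is (1,0).
General solution: e^(-t)[K_1·v + K_2·(t·v + w)].
Applying x(0)=1, y(0)=-4 gives K_1=4, K_2=9.

x(t) = -18te^(-t) + e^(-t), y(t) = -9te^(-t) - 4e^(-t)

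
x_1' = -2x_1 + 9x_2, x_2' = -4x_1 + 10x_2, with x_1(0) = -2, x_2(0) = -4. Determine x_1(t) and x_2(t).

Coefficient matrix A = [[-2, 9], [-4, 10]].
Characteristic polynomial det(A - λI) = λ^2 - 8λ + 16 = 0.
Single eigenvalue λ = 4 with algebraic multiplicity 2.
Eigenvector v = (3,2); generalized eigenvector w with (A-λI)w=v is (1,1).
General solution: e^(4t)[K_1·v + K_2·(t·v + w)].
Applying x_1(0)=-2, x_2(0)=-4 gives K_1=2, K_2=-8.

x_1(t) = -24te^(4t) - 2e^(4t), x_2(t) = -16te^(4t) - 4e^(4t)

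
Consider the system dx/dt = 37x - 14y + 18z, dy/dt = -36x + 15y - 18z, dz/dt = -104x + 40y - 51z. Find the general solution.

x(t) = c_1e^(t) - 3c_2e^(3t) - c_3e^(-3t), y(t) = 3c_2e^(3t) + c_3e^(-3t), z(t) = -2c_1e^(t) + 8c_2e^(3t) + 3c_3e^(-3t)

Coefficient matrix A = [[37, -14, 18], [-36, 15, -18], [-104, 40, -51]].
det(A - λI) = 0 gives eigenvalues λ = 1, 3, -3.
For λ=1: eigenvector (1,0,-2).
For λ=3: eigenvector (-3,3,8).
For λ=-3: eigenvector (-1,1,3).
General solution: c_1e^(t)(1,0,-2) + c_2e^(3t)(-3,3,8) + c_3e^(-3t)(-1,1,3).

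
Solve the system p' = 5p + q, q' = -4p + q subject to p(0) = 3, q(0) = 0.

p(t) = 6te^(3t) + 3e^(3t), q(t) = -12te^(3t)

Coefficient matrix A = [[5, 1], [-4, 1]].
Characteristic polynomial det(A - λI) = λ^2 - 6λ + 9 = 0.
Single eigenvalue λ = 3 with algebraic multiplicity 2.
Eigenvector v = (1,-2); generalized eigenvector w with (A-λI)w=v is (-1,3).
General solution: e^(3t)[K_1·v + K_2·(t·v + w)].
Applying p(0)=3, q(0)=0 gives K_1=9, K_2=6.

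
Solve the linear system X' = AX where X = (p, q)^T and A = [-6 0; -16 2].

Coefficient matrix A = [[-6, 0], [-16, 2]].
Characteristic polynomial det(A - λI) = λ^2 + 4λ - 12 = 0.
Eigenvalues λ = 2, -6.
For λ=2: (A-λI) row 1 is [-8, 0], so an eigenvector is (0, 1).
For λ=-6: (A-λI) row 2 is [-16, 8], so an eigenvector is (1, 2).
General solution: C_1e^(2t)(0,1) + C_2e^(-6t)(1,2).

p(t) = C_2e^(-6t), q(t) = C_1e^(2t) + 2C_2e^(-6t)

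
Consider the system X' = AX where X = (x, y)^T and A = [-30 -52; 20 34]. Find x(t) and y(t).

Coefficient matrix A = [[-30, -52], [20, 34]].
Characteristic polynomial det(A - λI) = λ^2 - 4λ + 20 = 0.
Eigenvalues λ = 2 ± 4i (complex conjugate pair).
For λ=2+4i: an eigenvector is (3,-2) - i(2,-1) = (3 - 2i, -2 + i).
A real fundamental pair from Re and Im of e^((2+4i)t)v: X_1 = e^(2t)(cos(4t)·(3,-2) + sin(4t)·(2,-1)), X_2 = e^(2t)(sin(4t)·(3,-2) - cos(4t)·(2,-1)).
General solution: C_1X_1 + C_2X_2.

x(t) = 2C_1e^(2t)sin(4t) + 3C_1e^(2t)cos(4t) + 3C_2e^(2t)sin(4t) - 2C_2e^(2t)cos(4t), y(t) = -C_1e^(2t)sin(4t) - 2C_1e^(2t)cos(4t) - 2C_2e^(2t)sin(4t) + C_2e^(2t)cos(4t)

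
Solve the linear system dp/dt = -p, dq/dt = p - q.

Coefficient matrix A = [[-1, 0], [1, -1]].
Characteristic polynomial det(A - λI) = λ^2 + 2λ + 1 = 0.
Single eigenvalue λ = -1 with algebraic multiplicity 2.
Eigenvector v = (0,1); generalized eigenvector w with (A-λI)w=v is (1,-3).
General solution: e^(-t)[C_1·v + C_2·(t·v + w)].

p(t) = C_2e^(-t), q(t) = C_1e^(-t) + C_2te^(-t) - 3C_2e^(-t)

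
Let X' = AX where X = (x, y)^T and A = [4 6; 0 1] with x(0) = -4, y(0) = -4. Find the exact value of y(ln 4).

-16

A = [[4,6],[0,1]]; eigenvalues λ = 1, 4.
Eigenvectors: (-2,1) for λ=1, (-1,0) for λ=4.
From the initial condition, c_1 = -4, c_2 = 12.
y(ln 4) = (-4)(4^1)(1) + (12)(4^4)(0) = -16.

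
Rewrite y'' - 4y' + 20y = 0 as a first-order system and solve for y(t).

Let x_1 = y, x_2 = y'. Then x_1' = x_2 and x_2' = -20x_1 + 4x_2.
A = [[0,1],[-20,4]]; det(A-λI) = λ^2 - 4λ + 20.
Eigenvalues λ = 2 ± 4i.

y(t) = c_1e^(2t)cos(4t) + c_2e^(2t)sin(4t)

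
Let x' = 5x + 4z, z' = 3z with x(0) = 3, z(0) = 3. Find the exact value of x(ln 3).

A = [[5,4],[0,3]]; eigenvalues λ = 3, 5.
Eigenvectors: (2,-1) for λ=3, (1,0) for λ=5.
From the initial condition, c_1 = -3, c_2 = 9.
x(ln 3) = (-3)(3^3)(2) + (9)(3^5)(1) = 2025.

2025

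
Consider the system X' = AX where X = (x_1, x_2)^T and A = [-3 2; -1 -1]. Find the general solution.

Coefficient matrix A = [[-3, 2], [-1, -1]].
Characteristic polynomial det(A - λI) = λ^2 + 4λ + 5 = 0.
Eigenvalues λ = -2 ± i (complex conjugate pair).
For λ=-2+i: an eigenvector is (-1,0) - i(1,1) = (-1 - i, 0 - i).
A real fundamental pair from Re and Im of e^((-2+i)t)v: X_1 = e^(-2t)(cos(t)·(-1,0) + sin(t)·(1,1)), X_2 = e^(-2t)(sin(t)·(-1,0) - cos(t)·(1,1)).
General solution: c_1X_1 + c_2X_2.

x_1(t) = c_1e^(-2t)sin(t) - c_1e^(-2t)cos(t) - c_2e^(-2t)sin(t) - c_2e^(-2t)cos(t), x_2(t) = c_1e^(-2t)sin(t) - c_2e^(-2t)cos(t)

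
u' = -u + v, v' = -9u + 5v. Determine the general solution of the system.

Coefficient matrix A = [[-1, 1], [-9, 5]].
Characteristic polynomial det(A - λI) = λ^2 - 4λ + 4 = 0.
Single eigenvalue λ = 2 with algebraic multiplicity 2.
Eigenvector v = (1,3); generalized eigenvector w with (A-λI)w=v is (0,1).
General solution: e^(2t)[C_1·v + C_2·(t·v + w)].

u(t) = C_1e^(2t) + C_2te^(2t), v(t) = 3C_1e^(2t) + 3C_2te^(2t) + C_2e^(2t)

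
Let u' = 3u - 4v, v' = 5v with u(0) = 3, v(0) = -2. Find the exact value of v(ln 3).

A = [[3,-4],[0,5]]; eigenvalues λ = 5, 3.
Eigenvectors: (2,-1) for λ=5, (1,0) for λ=3.
From the initial condition, c_1 = 2, c_2 = -1.
v(ln 3) = (2)(3^5)(-1) + (-1)(3^3)(0) = -486.

-486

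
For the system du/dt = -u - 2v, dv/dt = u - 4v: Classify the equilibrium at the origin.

stable node

A = [[-1,-2],[1,-4]]; det(A-λI) = λ^2 + 5λ + 6.
λ = -2, -3: both negative.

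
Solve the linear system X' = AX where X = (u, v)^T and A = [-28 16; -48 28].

u(t) = K_1e^(4t) - 2K_2e^(-4t), v(t) = 2K_1e^(4t) - 3K_2e^(-4t)

Coefficient matrix A = [[-28, 16], [-48, 28]].
Characteristic polynomial det(A - λI) = λ^2 - 16 = 0.
Eigenvalues λ = 4, -4.
For λ=4: (A-λI) row 1 is [-32, 16], so an eigenvector is (1, 2).
For λ=-4: (A-λI) row 1 is [-24, 16], so an eigenvector is (-2, -3).
General solution: K_1e^(4t)(1,2) + K_2e^(-4t)(-2,-3).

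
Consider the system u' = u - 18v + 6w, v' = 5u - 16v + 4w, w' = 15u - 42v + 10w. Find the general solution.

u(t) = 2c_1e^(-2t) + c_2e^(t), v(t) = 3c_1e^(-2t) + c_2e^(t) + c_3e^(-4t), w(t) = 8c_1e^(-2t) + 3c_2e^(t) + 3c_3e^(-4t)

Coefficient matrix A = [[1, -18, 6], [5, -16, 4], [15, -42, 10]].
det(A - λI) = 0 gives eigenvalues λ = -2, 1, -4.
For λ=-2: eigenvector (2,3,8).
For λ=1: eigenvector (1,1,3).
For λ=-4: eigenvector (0,1,3).
General solution: c_1e^(-2t)(2,3,8) + c_2e^(t)(1,1,3) + c_3e^(-4t)(0,1,3).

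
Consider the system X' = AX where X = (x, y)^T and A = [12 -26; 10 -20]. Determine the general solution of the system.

Coefficient matrix A = [[12, -26], [10, -20]].
Characteristic polynomial det(A - λI) = λ^2 + 8λ + 20 = 0.
Eigenvalues λ = -4 ± 2i (complex conjugate pair).
For λ=-4+2i: an eigenvector is (-3,-2) - i(2,1) = (-3 - 2i, -2 - i).
A real fundamental pair from Re and Im of e^((-4+2i)t)v: X_1 = e^(-4t)(cos(2t)·(-3,-2) + sin(2t)·(2,1)), X_2 = e^(-4t)(sin(2t)·(-3,-2) - cos(2t)·(2,1)).
General solution: c_1X_1 + c_2X_2.

x(t) = 2c_1e^(-4t)sin(2t) - 3c_1e^(-4t)cos(2t) - 3c_2e^(-4t)sin(2t) - 2c_2e^(-4t)cos(2t), y(t) = c_1e^(-4t)sin(2t) - 2c_1e^(-4t)cos(2t) - 2c_2e^(-4t)sin(2t) - c_2e^(-4t)cos(2t)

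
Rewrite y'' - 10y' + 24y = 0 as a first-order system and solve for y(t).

y(t) = c_1e^(4t) + c_2e^(6t)

Let x_1 = y, x_2 = y'. Then x_1' = x_2 and x_2' = -24x_1 + 10x_2.
A = [[0,1],[-24,10]]; det(A-λI) = λ^2 - 10λ + 24.
Eigenvalues λ = 4, 6 with eigenvectors (1,4), (1,6).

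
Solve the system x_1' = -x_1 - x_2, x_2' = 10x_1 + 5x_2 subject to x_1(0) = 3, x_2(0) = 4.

x_1(t) = -13e^(2t)sin(t) + 3e^(2t)cos(t), x_2(t) = 42e^(2t)sin(t) + 4e^(2t)cos(t)

Coefficient matrix A = [[-1, -1], [10, 5]].
Characteristic polynomial det(A - λI) = λ^2 - 4λ + 5 = 0.
Eigenvalues λ = 2 ± i (complex conjugate pair).
For λ=2+i: an eigenvector is (0,-1) - i(1,-3) = (0 - i, -1 + 3i).
A real fundamental pair from Re and Im of e^((2+i)t)v: X_1 = e^(2t)(cos(t)·(0,-1) + sin(t)·(1,-3)), X_2 = e^(2t)(sin(t)·(0,-1) - cos(t)·(1,-3)).
General solution: c_1X_1 + c_2X_2.
Applying x_1(0)=3, x_2(0)=4 gives c_1=-13, c_2=-3.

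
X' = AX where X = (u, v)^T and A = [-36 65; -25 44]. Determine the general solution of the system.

Coefficient matrix A = [[-36, 65], [-25, 44]].
Characteristic polynomial det(A - λI) = λ^2 - 8λ + 41 = 0.
Eigenvalues λ = 4 ± 5i (complex conjugate pair).
For λ=4+5i: an eigenvector is (3,2) - i(2,1) = (3 - 2i, 2 - i).
A real fundamental pair from Re and Im of e^((4+5i)t)v: X_1 = e^(4t)(cos(5t)·(3,2) + sin(5t)·(2,1)), X_2 = e^(4t)(sin(5t)·(3,2) - cos(5t)·(2,1)).
General solution: K_1X_1 + K_2X_2.

u(t) = 2K_1e^(4t)sin(5t) + 3K_1e^(4t)cos(5t) + 3K_2e^(4t)sin(5t) - 2K_2e^(4t)cos(5t), v(t) = K_1e^(4t)sin(5t) + 2K_1e^(4t)cos(5t) + 2K_2e^(4t)sin(5t) - K_2e^(4t)cos(5t)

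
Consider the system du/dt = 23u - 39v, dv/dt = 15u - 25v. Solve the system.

Coefficient matrix A = [[23, -39], [15, -25]].
Characteristic polynomial det(A - λI) = λ^2 + 2λ + 10 = 0.
Eigenvalues λ = -1 ± 3i (complex conjugate pair).
For λ=-1+3i: an eigenvector is (3,2) - i(-2,-1) = (3 + 2i, 2 + i).
A real fundamental pair from Re and Im of e^((-1+3i)t)v: X_1 = e^(-t)(cos(3t)·(3,2) + sin(3t)·(-2,-1)), X_2 = e^(-t)(sin(3t)·(3,2) - cos(3t)·(-2,-1)).
General solution: C_1X_1 + C_2X_2.

u(t) = -2C_1e^(-t)sin(3t) + 3C_1e^(-t)cos(3t) + 3C_2e^(-t)sin(3t) + 2C_2e^(-t)cos(3t), v(t) = -C_1e^(-t)sin(3t) + 2C_1e^(-t)cos(3t) + 2C_2e^(-t)sin(3t) + C_2e^(-t)cos(3t)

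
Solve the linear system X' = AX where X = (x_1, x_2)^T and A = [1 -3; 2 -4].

Coefficient matrix A = [[1, -3], [2, -4]].
Characteristic polynomial det(A - λI) = λ^2 + 3λ + 2 = 0.
Eigenvalues λ = -2, -1.
For λ=-2: (A-λI) row 1 is [3, -3], so an eigenvector is (-1, -1).
For λ=-1: (A-λI) row 1 is [2, -3], so an eigenvector is (3, 2).
General solution: c_1e^(-2t)(-1,-1) + c_2e^(-t)(3,2).

x_1(t) = -c_1e^(-2t) + 3c_2e^(-t), x_2(t) = -c_1e^(-2t) + 2c_2e^(-t)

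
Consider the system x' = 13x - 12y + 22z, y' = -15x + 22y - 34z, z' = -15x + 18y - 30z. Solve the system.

Coefficient matrix A = [[13, -12, 22], [-15, 22, -34], [-15, 18, -30]].
det(A - λI) = 0 gives eigenvalues λ = 4, -2, 3.
For λ=4: eigenvector (-2,4,3).
For λ=-2: eigenvector (2,-3,-3).
For λ=3: eigenvector (1,-1,-1).
General solution: C_1e^(4t)(-2,4,3) + C_2e^(-2t)(2,-3,-3) + C_3e^(3t)(1,-1,-1).

x(t) = -2C_1e^(4t) + 2C_2e^(-2t) + C_3e^(3t), y(t) = 4C_1e^(4t) - 3C_2e^(-2t) - C_3e^(3t), z(t) = 3C_1e^(4t) - 3C_2e^(-2t) - C_3e^(3t)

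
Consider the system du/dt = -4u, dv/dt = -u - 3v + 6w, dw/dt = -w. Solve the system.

Coefficient matrix A = [[-4, 0, 0], [-1, -3, 6], [0, 0, -1]].
det(A - λI) = 0 gives eigenvalues λ = -1, -3, -4.
For λ=-1: eigenvector (0,3,1).
For λ=-3: eigenvector (0,1,0).
For λ=-4: eigenvector (1,1,0).
General solution: K_1e^(-t)(0,3,1) + K_2e^(-3t)(0,1,0) + K_3e^(-4t)(1,1,0).

u(t) = K_3e^(-4t), v(t) = 3K_1e^(-t) + K_2e^(-3t) + K_3e^(-4t), w(t) = K_1e^(-t)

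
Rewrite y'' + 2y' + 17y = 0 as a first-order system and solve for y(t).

Let x_1 = y, x_2 = y'. Then x_1' = x_2 and x_2' = -17x_1 - 2x_2.
A = [[0,1],[-17,-2]]; det(A-λI) = λ^2 + 2λ + 17.
Eigenvalues λ = -1 ± 4i.

y(t) = C_1e^(-t)cos(4t) + C_2e^(-t)sin(4t)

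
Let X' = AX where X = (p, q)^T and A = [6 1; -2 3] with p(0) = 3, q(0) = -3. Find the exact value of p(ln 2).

96

A = [[6,1],[-2,3]]; eigenvalues λ = 5, 4.
Eigenvectors: (1,-1) for λ=5, (1,-2) for λ=4.
From the initial condition, c_1 = 3, c_2 = 0.
p(ln 2) = (3)(2^5)(1) + (0)(2^4)(1) = 96.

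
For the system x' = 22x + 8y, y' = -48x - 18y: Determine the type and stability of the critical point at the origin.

A = [[22,8],[-48,-18]]; det(A-λI) = λ^2 - 4λ - 12.
λ = 6, -2: opposite signs.

saddle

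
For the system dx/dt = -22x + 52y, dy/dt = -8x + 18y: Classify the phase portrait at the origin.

A = [[-22,52],[-8,18]]; det(A-λI) = λ^2 + 4λ + 20.
λ = -2 ± 4i: negative real part.

stable spiral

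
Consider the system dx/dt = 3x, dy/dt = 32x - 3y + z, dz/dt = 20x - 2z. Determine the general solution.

x(t) = c_2e^(3t), y(t) = c_1e^(-3t) + 6c_2e^(3t) + c_3e^(-2t), z(t) = 4c_2e^(3t) + c_3e^(-2t)

Coefficient matrix A = [[3, 0, 0], [32, -3, 1], [20, 0, -2]].
det(A - λI) = 0 gives eigenvalues λ = -3, 3, -2.
For λ=-3: eigenvector (0,1,0).
For λ=3: eigenvector (1,6,4).
For λ=-2: eigenvector (0,1,1).
General solution: c_1e^(-3t)(0,1,0) + c_2e^(3t)(1,6,4) + c_3e^(-2t)(0,1,1).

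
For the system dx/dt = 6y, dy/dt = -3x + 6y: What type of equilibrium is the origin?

unstable spiral

A = [[0,6],[-3,6]]; det(A-λI) = λ^2 - 6λ + 18.
λ = 3 ± 3i: positive real part.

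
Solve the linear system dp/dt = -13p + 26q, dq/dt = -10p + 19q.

p(t) = -2c_1e^(3t)sin(2t) - 3c_1e^(3t)cos(2t) - 3c_2e^(3t)sin(2t) + 2c_2e^(3t)cos(2t), q(t) = -c_1e^(3t)sin(2t) - 2c_1e^(3t)cos(2t) - 2c_2e^(3t)sin(2t) + c_2e^(3t)cos(2t)

Coefficient matrix A = [[-13, 26], [-10, 19]].
Characteristic polynomial det(A - λI) = λ^2 - 6λ + 13 = 0.
Eigenvalues λ = 3 ± 2i (complex conjugate pair).
For λ=3+2i: an eigenvector is (-3,-2) - i(-2,-1) = (-3 + 2i, -2 + i).
A real fundamental pair from Re and Im of e^((3+2i)t)v: X_1 = e^(3t)(cos(2t)·(-3,-2) + sin(2t)·(-2,-1)), X_2 = e^(3t)(sin(2t)·(-3,-2) - cos(2t)·(-2,-1)).
General solution: c_1X_1 + c_2X_2.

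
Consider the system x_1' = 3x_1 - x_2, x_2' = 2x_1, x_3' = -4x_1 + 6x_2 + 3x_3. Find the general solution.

Coefficient matrix A = [[3, -1, 0], [2, 0, 0], [-4, 6, 3]].
det(A - λI) = 0 gives eigenvalues λ = 1, 2, 3.
For λ=1: eigenvector (-1,-2,4).
For λ=2: eigenvector (1,1,-2).
For λ=3: eigenvector (0,0,1).
General solution: K_1e^(t)(-1,-2,4) + K_2e^(2t)(1,1,-2) + K_3e^(3t)(0,0,1).

x_1(t) = -K_1e^(t) + K_2e^(2t), x_2(t) = -2K_1e^(t) + K_2e^(2t), x_3(t) = 4K_1e^(t) - 2K_2e^(2t) + K_3e^(3t)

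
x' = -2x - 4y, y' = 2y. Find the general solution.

x(t) = -c_1e^(2t) + c_2e^(-2t), y(t) = c_1e^(2t)

Coefficient matrix A = [[-2, -4], [0, 2]].
Characteristic polynomial det(A - λI) = λ^2 - 4 = 0.
Eigenvalues λ = 2, -2.
For λ=2: (A-λI) row 1 is [-4, -4], so an eigenvector is (-1, 1).
For λ=-2: (A-λI) row 1 is [0, -4], so an eigenvector is (1, 0).
General solution: c_1e^(2t)(-1,1) + c_2e^(-2t)(1,0).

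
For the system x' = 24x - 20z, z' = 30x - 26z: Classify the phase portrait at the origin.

A = [[24,-20],[30,-26]]; det(A-λI) = λ^2 + 2λ - 24.
λ = -6, 4: opposite signs.

saddle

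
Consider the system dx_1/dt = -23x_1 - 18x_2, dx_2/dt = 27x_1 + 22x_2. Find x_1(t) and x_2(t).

Coefficient matrix A = [[-23, -18], [27, 22]].
Characteristic polynomial det(A - λI) = λ^2 + λ - 20 = 0.
Eigenvalues λ = 4, -5.
For λ=4: (A-λI) row 1 is [-27, -18], so an eigenvector is (2, -3).
For λ=-5: (A-λI) row 1 is [-18, -18], so an eigenvector is (1, -1).
General solution: c_1e^(4t)(2,-3) + c_2e^(-5t)(1,-1).

x_1(t) = 2c_1e^(4t) + c_2e^(-5t), x_2(t) = -3c_1e^(4t) - c_2e^(-5t)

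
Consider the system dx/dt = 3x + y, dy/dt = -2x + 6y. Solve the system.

x(t) = C_1e^(5t) + C_2e^(4t), y(t) = 2C_1e^(5t) + C_2e^(4t)

Coefficient matrix A = [[3, 1], [-2, 6]].
Characteristic polynomial det(A - λI) = λ^2 - 9λ + 20 = 0.
Eigenvalues λ = 5, 4.
For λ=5: (A-λI) row 1 is [-2, 1], so an eigenvector is (1, 2).
For λ=4: (A-λI) row 1 is [-1, 1], so an eigenvector is (1, 1).
General solution: C_1e^(5t)(1,2) + C_2e^(4t)(1,1).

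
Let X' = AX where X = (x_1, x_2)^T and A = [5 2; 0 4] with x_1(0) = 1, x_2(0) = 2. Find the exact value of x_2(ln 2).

A = [[5,2],[0,4]]; eigenvalues λ = 4, 5.
Eigenvectors: (-2,1) for λ=4, (-1,0) for λ=5.
From the initial condition, c_1 = 2, c_2 = -5.
x_2(ln 2) = (2)(2^4)(1) + (-5)(2^5)(0) = 32.

32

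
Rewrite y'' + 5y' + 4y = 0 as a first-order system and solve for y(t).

Let x_1 = y, x_2 = y'. Then x_1' = x_2 and x_2' = -4x_1 - 5x_2.
A = [[0,1],[-4,-5]]; det(A-λI) = λ^2 + 5λ + 4.
Eigenvalues λ = -1, -4 with eigenvectors (1,-1), (1,-4).

y(t) = c_1e^(-t) + c_2e^(-4t)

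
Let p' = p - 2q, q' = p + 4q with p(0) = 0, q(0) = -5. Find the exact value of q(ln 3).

-225

A = [[1,-2],[1,4]]; eigenvalues λ = 3, 2.
Eigenvectors: (-1,1) for λ=3, (2,-1) for λ=2.
From the initial condition, c_1 = -10, c_2 = -5.
q(ln 3) = (-10)(3^3)(1) + (-5)(3^2)(-1) = -225.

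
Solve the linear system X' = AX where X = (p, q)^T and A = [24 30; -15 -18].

Coefficient matrix A = [[24, 30], [-15, -18]].
Characteristic polynomial det(A - λI) = λ^2 - 6λ + 18 = 0.
Eigenvalues λ = 3 ± 3i (complex conjugate pair).
For λ=3+3i: an eigenvector is (-3,2) - i(-1,1) = (-3 + i, 2 - i).
A real fundamental pair from Re and Im of e^((3+3i)t)v: X_1 = e^(3t)(cos(3t)·(-3,2) + sin(3t)·(-1,1)), X_2 = e^(3t)(sin(3t)·(-3,2) - cos(3t)·(-1,1)).
General solution: K_1X_1 + K_2X_2.

p(t) = -K_1e^(3t)sin(3t) - 3K_1e^(3t)cos(3t) - 3K_2e^(3t)sin(3t) + K_2e^(3t)cos(3t), q(t) = K_1e^(3t)sin(3t) + 2K_1e^(3t)cos(3t) + 2K_2e^(3t)sin(3t) - K_2e^(3t)cos(3t)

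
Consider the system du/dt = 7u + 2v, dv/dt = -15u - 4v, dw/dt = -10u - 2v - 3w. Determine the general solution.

Coefficient matrix A = [[7, 2, 0], [-15, -4, 0], [-10, -2, -3]].
det(A - λI) = 0 gives eigenvalues λ = 1, 2, -3.
For λ=1: eigenvector (-1,3,1).
For λ=2: eigenvector (2,-5,-2).
For λ=-3: eigenvector (0,0,1).
General solution: C_1e^(t)(-1,3,1) + C_2e^(2t)(2,-5,-2) + C_3e^(-3t)(0,0,1).

u(t) = -C_1e^(t) + 2C_2e^(2t), v(t) = 3C_1e^(t) - 5C_2e^(2t), w(t) = C_1e^(t) - 2C_2e^(2t) + C_3e^(-3t)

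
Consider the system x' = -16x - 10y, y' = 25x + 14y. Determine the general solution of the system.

Coefficient matrix A = [[-16, -10], [25, 14]].
Characteristic polynomial det(A - λI) = λ^2 + 2λ + 26 = 0.
Eigenvalues λ = -1 ± 5i (complex conjugate pair).
For λ=-1+5i: an eigenvector is (1,-2) - i(1,-1) = (1 - i, -2 + i).
A real fundamental pair from Re and Im of e^((-1+5i)t)v: X_1 = e^(-t)(cos(5t)·(1,-2) + sin(5t)·(1,-1)), X_2 = e^(-t)(sin(5t)·(1,-2) - cos(5t)·(1,-1)).
General solution: c_1X_1 + c_2X_2.

x(t) = c_1e^(-t)sin(5t) + c_1e^(-t)cos(5t) + c_2e^(-t)sin(5t) - c_2e^(-t)cos(5t), y(t) = -c_1e^(-t)sin(5t) - 2c_1e^(-t)cos(5t) - 2c_2e^(-t)sin(5t) + c_2e^(-t)cos(5t)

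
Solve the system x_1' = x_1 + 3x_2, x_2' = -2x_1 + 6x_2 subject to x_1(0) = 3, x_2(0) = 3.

Coefficient matrix A = [[1, 3], [-2, 6]].
Characteristic polynomial det(A - λI) = λ^2 - 7λ + 12 = 0.
Eigenvalues λ = 4, 3.
For λ=4: (A-λI) row 1 is [-3, 3], so an eigenvector is (1, 1).
For λ=3: (A-λI) row 1 is [-2, 3], so an eigenvector is (-3, -2).
General solution: K_1e^(4t)(1,1) + K_2e^(3t)(-3,-2).
Applying x_1(0)=3, x_2(0)=3 gives K_1=3, K_2=0.

x_1(t) = 3e^(4t), x_2(t) = 3e^(4t)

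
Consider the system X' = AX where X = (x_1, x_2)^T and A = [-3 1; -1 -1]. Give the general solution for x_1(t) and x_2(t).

Coefficient matrix A = [[-3, 1], [-1, -1]].
Characteristic polynomial det(A - λI) = λ^2 + 4λ + 4 = 0.
Single eigenvalue λ = -2 with algebraic multiplicity 2.
Eigenvector v = (-1,-1); generalized eigenvector w with (A-λI)w=v is (1,0).
General solution: e^(-2t)[C_1·v + C_2·(t·v + w)].

x_1(t) = -C_1e^(-2t) - C_2te^(-2t) + C_2e^(-2t), x_2(t) = -C_1e^(-2t) - C_2te^(-2t)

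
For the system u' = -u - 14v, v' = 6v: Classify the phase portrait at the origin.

saddle

A = [[-1,-14],[0,6]]; det(A-λI) = λ^2 - 5λ - 6.
λ = 6, -1: opposite signs.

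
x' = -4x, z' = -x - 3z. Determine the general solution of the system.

Coefficient matrix A = [[-4, 0], [-1, -3]].
Characteristic polynomial det(A - λI) = λ^2 + 7λ + 12 = 0.
Eigenvalues λ = -3, -4.
For λ=-3: (A-λI) row 1 is [-1, 0], so an eigenvector is (0, -1).
For λ=-4: (A-λI) row 2 is [-1, 1], so an eigenvector is (1, 1).
General solution: c_1e^(-3t)(0,-1) + c_2e^(-4t)(1,1).

x(t) = c_2e^(-4t), z(t) = -c_1e^(-3t) + c_2e^(-4t)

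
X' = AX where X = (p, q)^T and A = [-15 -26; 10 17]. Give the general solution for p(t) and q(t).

Coefficient matrix A = [[-15, -26], [10, 17]].
Characteristic polynomial det(A - λI) = λ^2 - 2λ + 5 = 0.
Eigenvalues λ = 1 ± 2i (complex conjugate pair).
For λ=1+2i: an eigenvector is (2,-1) - i(-3,2) = (2 + 3i, -1 - 2i).
A real fundamental pair from Re and Im of e^((1+2i)t)v: X_1 = e^(t)(cos(2t)·(2,-1) + sin(2t)·(-3,2)), X_2 = e^(t)(sin(2t)·(2,-1) - cos(2t)·(-3,2)).
General solution: K_1X_1 + K_2X_2.

p(t) = -3K_1e^(t)sin(2t) + 2K_1e^(t)cos(2t) + 2K_2e^(t)sin(2t) + 3K_2e^(t)cos(2t), q(t) = 2K_1e^(t)sin(2t) - K_1e^(t)cos(2t) - K_2e^(t)sin(2t) - 2K_2e^(t)cos(2t)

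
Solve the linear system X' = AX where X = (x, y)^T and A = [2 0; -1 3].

Coefficient matrix A = [[2, 0], [-1, 3]].
Characteristic polynomial det(A - λI) = λ^2 - 5λ + 6 = 0.
Eigenvalues λ = 3, 2.
For λ=3: (A-λI) row 1 is [-1, 0], so an eigenvector is (0, -1).
For λ=2: (A-λI) row 2 is [-1, 1], so an eigenvector is (1, 1).
General solution: c_1e^(3t)(0,-1) + c_2e^(2t)(1,1).

x(t) = c_2e^(2t), y(t) = -c_1e^(3t) + c_2e^(2t)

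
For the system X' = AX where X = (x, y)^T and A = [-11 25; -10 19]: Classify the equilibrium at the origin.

A = [[-11,25],[-10,19]]; det(A-λI) = λ^2 - 8λ + 41.
λ = 4 ± 5i: positive real part.

unstable spiral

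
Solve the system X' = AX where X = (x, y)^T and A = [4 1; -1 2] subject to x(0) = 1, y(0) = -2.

x(t) = -te^(3t) + e^(3t), y(t) = te^(3t) - 2e^(3t)

Coefficient matrix A = [[4, 1], [-1, 2]].
Characteristic polynomial det(A - λI) = λ^2 - 6λ + 9 = 0.
Single eigenvalue λ = 3 with algebraic multiplicity 2.
Eigenvector v = (1,-1); generalized eigenvector w with (A-λI)w=v is (-2,3).
General solution: e^(3t)[c_1·v + c_2·(t·v + w)].
Applying x(0)=1, y(0)=-2 gives c_1=-1, c_2=-1.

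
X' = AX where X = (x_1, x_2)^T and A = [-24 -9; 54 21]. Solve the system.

Coefficient matrix A = [[-24, -9], [54, 21]].
Characteristic polynomial det(A - λI) = λ^2 + 3λ - 18 = 0.
Eigenvalues λ = -6, 3.
For λ=-6: (A-λI) row 1 is [-18, -9], so an eigenvector is (1, -2).
For λ=3: (A-λI) row 1 is [-27, -9], so an eigenvector is (-1, 3).
General solution: c_1e^(-6t)(1,-2) + c_2e^(3t)(-1,3).

x_1(t) = c_1e^(-6t) - c_2e^(3t), x_2(t) = -2c_1e^(-6t) + 3c_2e^(3t)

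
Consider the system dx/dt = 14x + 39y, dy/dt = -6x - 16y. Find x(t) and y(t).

Coefficient matrix A = [[14, 39], [-6, -16]].
Characteristic polynomial det(A - λI) = λ^2 + 2λ + 10 = 0.
Eigenvalues λ = -1 ± 3i (complex conjugate pair).
For λ=-1+3i: an eigenvector is (-2,1) - i(3,-1) = (-2 - 3i, 1 + i).
A real fundamental pair from Re and Im of e^((-1+3i)t)v: X_1 = e^(-t)(cos(3t)·(-2,1) + sin(3t)·(3,-1)), X_2 = e^(-t)(sin(3t)·(-2,1) - cos(3t)·(3,-1)).
General solution: C_1X_1 + C_2X_2.

x(t) = 3C_1e^(-t)sin(3t) - 2C_1e^(-t)cos(3t) - 2C_2e^(-t)sin(3t) - 3C_2e^(-t)cos(3t), y(t) = -C_1e^(-t)sin(3t) + C_1e^(-t)cos(3t) + C_2e^(-t)sin(3t) + C_2e^(-t)cos(3t)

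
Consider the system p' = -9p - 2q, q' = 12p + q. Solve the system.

Coefficient matrix A = [[-9, -2], [12, 1]].
Characteristic polynomial det(A - λI) = λ^2 + 8λ + 15 = 0.
Eigenvalues λ = -3, -5.
For λ=-3: (A-λI) row 1 is [-6, -2], so an eigenvector is (1, -3).
For λ=-5: (A-λI) row 1 is [-4, -2], so an eigenvector is (1, -2).
General solution: K_1e^(-3t)(1,-3) + K_2e^(-5t)(1,-2).

p(t) = K_1e^(-3t) + K_2e^(-5t), q(t) = -3K_1e^(-3t) - 2K_2e^(-5t)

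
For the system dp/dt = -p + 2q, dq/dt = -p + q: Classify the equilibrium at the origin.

A = [[-1,2],[-1,1]]; det(A-λI) = λ^2 + 1.
λ = 0 ± i: zero real part.

center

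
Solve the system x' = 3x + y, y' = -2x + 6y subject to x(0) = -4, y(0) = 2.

x(t) = 6e^(5t) - 10e^(4t), y(t) = 12e^(5t) - 10e^(4t)

Coefficient matrix A = [[3, 1], [-2, 6]].
Characteristic polynomial det(A - λI) = λ^2 - 9λ + 20 = 0.
Eigenvalues λ = 4, 5.
For λ=4: (A-λI) row 1 is [-1, 1], so an eigenvector is (1, 1).
For λ=5: (A-λI) row 1 is [-2, 1], so an eigenvector is (-1, -2).
General solution: C_1e^(4t)(1,1) + C_2e^(5t)(-1,-2).
Applying x(0)=-4, y(0)=2 gives C_1=-10, C_2=-6.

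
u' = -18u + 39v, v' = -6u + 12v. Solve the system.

u(t) = -3c_1e^(-3t)sin(3t) - 2c_1e^(-3t)cos(3t) - 2c_2e^(-3t)sin(3t) + 3c_2e^(-3t)cos(3t), v(t) = -c_1e^(-3t)sin(3t) - c_1e^(-3t)cos(3t) - c_2e^(-3t)sin(3t) + c_2e^(-3t)cos(3t)

Coefficient matrix A = [[-18, 39], [-6, 12]].
Characteristic polynomial det(A - λI) = λ^2 + 6λ + 18 = 0.
Eigenvalues λ = -3 ± 3i (complex conjugate pair).
For λ=-3+3i: an eigenvector is (-2,-1) - i(-3,-1) = (-2 + 3i, -1 + i).
A real fundamental pair from Re and Im of e^((-3+3i)t)v: X_1 = e^(-3t)(cos(3t)·(-2,-1) + sin(3t)·(-3,-1)), X_2 = e^(-3t)(sin(3t)·(-2,-1) - cos(3t)·(-3,-1)).
General solution: c_1X_1 + c_2X_2.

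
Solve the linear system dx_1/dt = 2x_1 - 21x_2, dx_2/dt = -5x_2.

x_1(t) = -3c_1e^(-5t) + c_2e^(2t), x_2(t) = -c_1e^(-5t)

Coefficient matrix A = [[2, -21], [0, -5]].
Characteristic polynomial det(A - λI) = λ^2 + 3λ - 10 = 0.
Eigenvalues λ = -5, 2.
For λ=-5: (A-λI) row 1 is [7, -21], so an eigenvector is (-3, -1).
For λ=2: (A-λI) row 1 is [0, -21], so an eigenvector is (1, 0).
General solution: c_1e^(-5t)(-3,-1) + c_2e^(2t)(1,0).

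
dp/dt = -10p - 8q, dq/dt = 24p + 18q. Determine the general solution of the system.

p(t) = 2c_1e^(2t) - c_2e^(6t), q(t) = -3c_1e^(2t) + 2c_2e^(6t)

Coefficient matrix A = [[-10, -8], [24, 18]].
Characteristic polynomial det(A - λI) = λ^2 - 8λ + 12 = 0.
Eigenvalues λ = 2, 6.
For λ=2: (A-λI) row 1 is [-12, -8], so an eigenvector is (2, -3).
For λ=6: (A-λI) row 1 is [-16, -8], so an eigenvector is (-1, 2).
General solution: c_1e^(2t)(2,-3) + c_2e^(6t)(-1,2).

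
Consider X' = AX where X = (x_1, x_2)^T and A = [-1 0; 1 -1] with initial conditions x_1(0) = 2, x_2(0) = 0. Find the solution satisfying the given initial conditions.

Coefficient matrix A = [[-1, 0], [1, -1]].
Characteristic polynomial det(A - λI) = λ^2 + 2λ + 1 = 0.
Single eigenvalue λ = -1 with algebraic multiplicity 2.
Eigenvector v = (0,-1); generalized eigenvector w with (A-λI)w=v is (-1,-2).
General solution: e^(-t)[c_1·v + c_2·(t·v + w)].
Applying x_1(0)=2, x_2(0)=0 gives c_1=4, c_2=-2.

x_1(t) = 2e^(-t), x_2(t) = 2te^(-t)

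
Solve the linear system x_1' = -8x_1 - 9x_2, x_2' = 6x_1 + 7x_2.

Coefficient matrix A = [[-8, -9], [6, 7]].
Characteristic polynomial det(A - λI) = λ^2 + λ - 2 = 0.
Eigenvalues λ = 1, -2.
For λ=1: (A-λI) row 1 is [-9, -9], so an eigenvector is (-1, 1).
For λ=-2: (A-λI) row 1 is [-6, -9], so an eigenvector is (-3, 2).
General solution: c_1e^(t)(-1,1) + c_2e^(-2t)(-3,2).

x_1(t) = -c_1e^(t) - 3c_2e^(-2t), x_2(t) = c_1e^(t) + 2c_2e^(-2t)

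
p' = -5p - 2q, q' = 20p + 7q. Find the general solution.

Coefficient matrix A = [[-5, -2], [20, 7]].
Characteristic polynomial det(A - λI) = λ^2 - 2λ + 5 = 0.
Eigenvalues λ = 1 ± 2i (complex conjugate pair).
For λ=1+2i: an eigenvector is (-1,3) - i(0,-1) = (-1, 3 + i).
A real fundamental pair from Re and Im of e^((1+2i)t)v: X_1 = e^(t)(cos(2t)·(-1,3) + sin(2t)·(0,-1)), X_2 = e^(t)(sin(2t)·(-1,3) - cos(2t)·(0,-1)).
General solution: K_1X_1 + K_2X_2.

p(t) = -K_1e^(t)cos(2t) - K_2e^(t)sin(2t), q(t) = -K_1e^(t)sin(2t) + 3K_1e^(t)cos(2t) + 3K_2e^(t)sin(2t) + K_2e^(t)cos(2t)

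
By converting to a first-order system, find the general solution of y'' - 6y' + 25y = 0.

Let x_1 = y, x_2 = y'. Then x_1' = x_2 and x_2' = -25x_1 + 6x_2.
A = [[0,1],[-25,6]]; det(A-λI) = λ^2 - 6λ + 25.
Eigenvalues λ = 3 ± 4i.

y(t) = K_1e^(3t)cos(4t) + K_2e^(3t)sin(4t)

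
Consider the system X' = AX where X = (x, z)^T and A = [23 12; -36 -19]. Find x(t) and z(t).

x(t) = -2C_1e^(5t) - C_2e^(-t), z(t) = 3C_1e^(5t) + 2C_2e^(-t)

Coefficient matrix A = [[23, 12], [-36, -19]].
Characteristic polynomial det(A - λI) = λ^2 - 4λ - 5 = 0.
Eigenvalues λ = 5, -1.
For λ=5: (A-λI) row 1 is [18, 12], so an eigenvector is (-2, 3).
For λ=-1: (A-λI) row 1 is [24, 12], so an eigenvector is (-1, 2).
General solution: C_1e^(5t)(-2,3) + C_2e^(-t)(-1,2).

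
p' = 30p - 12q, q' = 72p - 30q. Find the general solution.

Coefficient matrix A = [[30, -12], [72, -30]].
Characteristic polynomial det(A - λI) = λ^2 - 36 = 0.
Eigenvalues λ = -6, 6.
For λ=-6: (A-λI) row 1 is [36, -12], so an eigenvector is (-1, -3).
For λ=6: (A-λI) row 1 is [24, -12], so an eigenvector is (1, 2).
General solution: C_1e^(-6t)(-1,-3) + C_2e^(6t)(1,2).

p(t) = -C_1e^(-6t) + C_2e^(6t), q(t) = -3C_1e^(-6t) + 2C_2e^(6t)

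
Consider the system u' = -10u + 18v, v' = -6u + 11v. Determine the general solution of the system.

Coefficient matrix A = [[-10, 18], [-6, 11]].
Characteristic polynomial det(A - λI) = λ^2 - λ - 2 = 0.
Eigenvalues λ = 2, -1.
For λ=2: (A-λI) row 1 is [-12, 18], so an eigenvector is (-3, -2).
For λ=-1: (A-λI) row 1 is [-9, 18], so an eigenvector is (2, 1).
General solution: C_1e^(2t)(-3,-2) + C_2e^(-t)(2,1).

u(t) = -3C_1e^(2t) + 2C_2e^(-t), v(t) = -2C_1e^(2t) + C_2e^(-t)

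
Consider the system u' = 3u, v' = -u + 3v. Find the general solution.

u(t) = -K_2e^(3t), v(t) = K_1e^(3t) + K_2te^(3t) + K_2e^(3t)

Coefficient matrix A = [[3, 0], [-1, 3]].
Characteristic polynomial det(A - λI) = λ^2 - 6λ + 9 = 0.
Single eigenvalue λ = 3 with algebraic multiplicity 2.
Eigenvector v = (0,1); generalized eigenvector w with (A-λI)w=v is (-1,1).
General solution: e^(3t)[K_1·v + K_2·(t·v + w)].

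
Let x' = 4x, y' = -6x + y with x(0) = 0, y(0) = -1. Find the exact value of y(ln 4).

-4

A = [[4,0],[-6,1]]; eigenvalues λ = 1, 4.
Eigenvectors: (0,-1) for λ=1, (1,-2) for λ=4.
From the initial condition, c_1 = 1, c_2 = 0.
y(ln 4) = (1)(4^1)(-1) + (0)(4^4)(-2) = -4.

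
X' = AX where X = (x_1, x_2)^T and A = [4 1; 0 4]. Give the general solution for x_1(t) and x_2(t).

x_1(t) = K_1e^(4t) + K_2te^(4t) - K_2e^(4t), x_2(t) = K_2e^(4t)

Coefficient matrix A = [[4, 1], [0, 4]].
Characteristic polynomial det(A - λI) = λ^2 - 8λ + 16 = 0.
Single eigenvalue λ = 4 with algebraic multiplicity 2.
Eigenvector v = (1,0); generalized eigenvector w with (A-λI)w=v is (-1,1).
General solution: e^(4t)[K_1·v + K_2·(t·v + w)].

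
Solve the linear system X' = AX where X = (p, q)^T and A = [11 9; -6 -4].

Coefficient matrix A = [[11, 9], [-6, -4]].
Characteristic polynomial det(A - λI) = λ^2 - 7λ + 10 = 0.
Eigenvalues λ = 5, 2.
For λ=5: (A-λI) row 1 is [6, 9], so an eigenvector is (3, -2).
For λ=2: (A-λI) row 1 is [9, 9], so an eigenvector is (1, -1).
General solution: K_1e^(5t)(3,-2) + K_2e^(2t)(1,-1).

p(t) = 3K_1e^(5t) + K_2e^(2t), q(t) = -2K_1e^(5t) - K_2e^(2t)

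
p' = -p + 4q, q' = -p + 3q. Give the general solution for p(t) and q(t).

Coefficient matrix A = [[-1, 4], [-1, 3]].
Characteristic polynomial det(A - λI) = λ^2 - 2λ + 1 = 0.
Single eigenvalue λ = 1 with algebraic multiplicity 2.
Eigenvector v = (-2,-1); generalized eigenvector w with (A-λI)w=v is (-3,-2).
General solution: e^(t)[c_1·v + c_2·(t·v + w)].

p(t) = -2c_1e^(t) - 2c_2te^(t) - 3c_2e^(t), q(t) = -c_1e^(t) - c_2te^(t) - 2c_2e^(t)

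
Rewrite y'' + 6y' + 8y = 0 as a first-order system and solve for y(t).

y(t) = C_1e^(-2t) + C_2e^(-4t)

Let x_1 = y, x_2 = y'. Then x_1' = x_2 and x_2' = -8x_1 - 6x_2.
A = [[0,1],[-8,-6]]; det(A-λI) = λ^2 + 6λ + 8.
Eigenvalues λ = -2, -4 with eigenvectors (1,-2), (1,-4).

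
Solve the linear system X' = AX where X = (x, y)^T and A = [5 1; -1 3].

x(t) = -C_1e^(4t) - C_2te^(4t), y(t) = C_1e^(4t) + C_2te^(4t) - C_2e^(4t)

Coefficient matrix A = [[5, 1], [-1, 3]].
Characteristic polynomial det(A - λI) = λ^2 - 8λ + 16 = 0.
Single eigenvalue λ = 4 with algebraic multiplicity 2.
Eigenvector v = (-1,1); generalized eigenvector w with (A-λI)w=v is (0,-1).
General solution: e^(4t)[C_1·v + C_2·(t·v + w)].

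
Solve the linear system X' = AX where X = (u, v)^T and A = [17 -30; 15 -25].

Coefficient matrix A = [[17, -30], [15, -25]].
Characteristic polynomial det(A - λI) = λ^2 + 8λ + 25 = 0.
Eigenvalues λ = -4 ± 3i (complex conjugate pair).
For λ=-4+3i: an eigenvector is (3,2) - i(1,1) = (3 - i, 2 - i).
A real fundamental pair from Re and Im of e^((-4+3i)t)v: X_1 = e^(-4t)(cos(3t)·(3,2) + sin(3t)·(1,1)), X_2 = e^(-4t)(sin(3t)·(3,2) - cos(3t)·(1,1)).
General solution: c_1X_1 + c_2X_2.

u(t) = c_1e^(-4t)sin(3t) + 3c_1e^(-4t)cos(3t) + 3c_2e^(-4t)sin(3t) - c_2e^(-4t)cos(3t), v(t) = c_1e^(-4t)sin(3t) + 2c_1e^(-4t)cos(3t) + 2c_2e^(-4t)sin(3t) - c_2e^(-4t)cos(3t)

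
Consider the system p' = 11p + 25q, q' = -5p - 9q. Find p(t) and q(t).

p(t) = -2K_1e^(t)sin(5t) - K_1e^(t)cos(5t) - K_2e^(t)sin(5t) + 2K_2e^(t)cos(5t), q(t) = K_1e^(t)sin(5t) - K_2e^(t)cos(5t)

Coefficient matrix A = [[11, 25], [-5, -9]].
Characteristic polynomial det(A - λI) = λ^2 - 2λ + 26 = 0.
Eigenvalues λ = 1 ± 5i (complex conjugate pair).
For λ=1+5i: an eigenvector is (-1,0) - i(-2,1) = (-1 + 2i, 0 - i).
A real fundamental pair from Re and Im of e^((1+5i)t)v: X_1 = e^(t)(cos(5t)·(-1,0) + sin(5t)·(-2,1)), X_2 = e^(t)(sin(5t)·(-1,0) - cos(5t)·(-2,1)).
General solution: K_1X_1 + K_2X_2.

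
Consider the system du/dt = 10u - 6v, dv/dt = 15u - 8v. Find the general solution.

u(t) = -C_1e^(t)sin(3t) - C_1e^(t)cos(3t) - C_2e^(t)sin(3t) + C_2e^(t)cos(3t), v(t) = -2C_1e^(t)sin(3t) - C_1e^(t)cos(3t) - C_2e^(t)sin(3t) + 2C_2e^(t)cos(3t)

Coefficient matrix A = [[10, -6], [15, -8]].
Characteristic polynomial det(A - λI) = λ^2 - 2λ + 10 = 0.
Eigenvalues λ = 1 ± 3i (complex conjugate pair).
For λ=1+3i: an eigenvector is (-1,-1) - i(-1,-2) = (-1 + i, -1 + 2i).
A real fundamental pair from Re and Im of e^((1+3i)t)v: X_1 = e^(t)(cos(3t)·(-1,-1) + sin(3t)·(-1,-2)), X_2 = e^(t)(sin(3t)·(-1,-1) - cos(3t)·(-1,-2)).
General solution: C_1X_1 + C_2X_2.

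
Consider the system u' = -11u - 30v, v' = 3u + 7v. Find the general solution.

u(t) = 3c_1e^(-2t)sin(3t) - c_1e^(-2t)cos(3t) - c_2e^(-2t)sin(3t) - 3c_2e^(-2t)cos(3t), v(t) = -c_1e^(-2t)sin(3t) + c_2e^(-2t)cos(3t)

Coefficient matrix A = [[-11, -30], [3, 7]].
Characteristic polynomial det(A - λI) = λ^2 + 4λ + 13 = 0.
Eigenvalues λ = -2 ± 3i (complex conjugate pair).
For λ=-2+3i: an eigenvector is (-1,0) - i(3,-1) = (-1 - 3i, 0 + i).
A real fundamental pair from Re and Im of e^((-2+3i)t)v: X_1 = e^(-2t)(cos(3t)·(-1,0) + sin(3t)·(3,-1)), X_2 = e^(-2t)(sin(3t)·(-1,0) - cos(3t)·(3,-1)).
General solution: c_1X_1 + c_2X_2.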